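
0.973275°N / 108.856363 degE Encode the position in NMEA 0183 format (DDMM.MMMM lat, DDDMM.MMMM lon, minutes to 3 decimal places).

φ: minutes = (0.973275 − 0) × 60 = 58.39650
Lon: 108° + 0.856363 × 60 = 108° 51.38178′

0058.397,N / 10851.382,E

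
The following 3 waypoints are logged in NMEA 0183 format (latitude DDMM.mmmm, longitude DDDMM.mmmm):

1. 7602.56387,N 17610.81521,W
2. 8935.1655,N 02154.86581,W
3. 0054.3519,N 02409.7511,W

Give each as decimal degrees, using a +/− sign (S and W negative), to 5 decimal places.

1. 76.04273, -176.18025
2. 89.58609, -21.91443
3. 0.90587, -24.16252

Point 1:
  φ: split at 2 digits → 76° and 2.56387′; 76 + 2.56387/60 = 76.042731
  N → positive
  Lon: degrees = first 3 digits = 176, minutes = 10.81521; 176 + 10.81521/60 = 176.180254
  W → negative
Point 2:
  φ: degrees = first 2 digits = 89, minutes = 35.1655; 89 + 35.1655/60 = 89.586092
  N ⇒ keep positive
  Longitude: split at 3 digits → 021° and 54.86581′; 21 + 54.86581/60 = 21.914430
  hemisphere W, so the sign is −
Point 3:
  Lat: split at 2 digits → 00° and 54.3519′; 0 + 54.3519/60 = 0.905865
  N ⇒ keep positive
  Lon: degrees = first 3 digits = 24, minutes = 9.7511; 24 + 9.7511/60 = 24.162518
  W → negative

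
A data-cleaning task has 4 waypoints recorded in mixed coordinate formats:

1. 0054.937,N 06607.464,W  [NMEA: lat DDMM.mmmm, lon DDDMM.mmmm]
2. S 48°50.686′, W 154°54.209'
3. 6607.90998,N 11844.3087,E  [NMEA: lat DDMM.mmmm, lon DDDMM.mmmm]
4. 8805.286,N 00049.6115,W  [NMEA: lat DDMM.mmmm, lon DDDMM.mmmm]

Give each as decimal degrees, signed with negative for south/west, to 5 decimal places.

1. 0.91562, -66.12440
2. -48.84477, -154.90348
3. 66.13183, 118.73848
4. 88.08810, -0.82686

Point 1:
  Latitude: split at 2 digits → 00° and 54.937′; 0 + 54.937/60 = 0.915617
  N → positive
  Lon: split at 3 digits → 066° and 7.464′; 66 + 7.464/60 = 66.124400
  W ⇒ negate
Point 2:
  Latitude: 48 + 50.686/60 = 48.844767
  hemisphere S, so the sign is −
  Longitude: 154 + 54.209/60 = 154.903483
  hemisphere W, so the sign is −
Point 3:
  Lat: split at 2 digits → 66° and 7.90998′; 66 + 7.90998/60 = 66.131833
  N → positive
  λ: degrees = first 3 digits = 118, minutes = 44.3087; 118 + 44.3087/60 = 118.738478
  E ⇒ keep positive
Point 4:
  Latitude: split at 2 digits → 88° and 5.286′; 88 + 5.286/60 = 88.088100
  N ⇒ keep positive
  λ: degrees = first 3 digits = 0, minutes = 49.6115; 0 + 49.6115/60 = 0.826858
  W ⇒ negate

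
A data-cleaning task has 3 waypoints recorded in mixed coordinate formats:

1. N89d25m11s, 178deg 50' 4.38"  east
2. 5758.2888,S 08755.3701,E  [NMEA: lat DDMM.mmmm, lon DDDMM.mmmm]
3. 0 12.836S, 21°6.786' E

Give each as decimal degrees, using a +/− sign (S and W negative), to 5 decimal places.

Point 1:
  Lat: 89° + 25/60 + 11/3600 = 89 + 0.416667 + 0.003056 = 89.419722
  N ⇒ keep positive
  Lon: 178 + 50/60 + 4.38/3600 = 178.834550
  E ⇒ keep positive
Point 2:
  φ: split at 2 digits → 57° and 58.2888′; 57 + 58.2888/60 = 57.971480
  hemisphere S, so the sign is −
  Lon: split at 3 digits → 087° and 55.3701′; 87 + 55.3701/60 = 87.922835
  E ⇒ keep positive
Point 3:
  φ: 12.836′ = 0.213933°; total 0.213933
  S → negative
  Lon: 21 + 6.786/60 = 21.113100
  E → positive

1. 89.41972, 178.83455
2. -57.97148, 87.92284
3. -0.21393, 21.11310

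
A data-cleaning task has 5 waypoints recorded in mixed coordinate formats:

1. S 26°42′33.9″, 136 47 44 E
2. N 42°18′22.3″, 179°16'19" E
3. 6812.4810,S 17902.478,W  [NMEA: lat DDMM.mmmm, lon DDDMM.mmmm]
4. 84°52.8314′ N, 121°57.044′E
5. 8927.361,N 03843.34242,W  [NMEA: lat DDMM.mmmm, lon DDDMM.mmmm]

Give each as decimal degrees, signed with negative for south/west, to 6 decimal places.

1. -26.709417, 136.795556
2. 42.306194, 179.271944
3. -68.208017, -179.041300
4. 84.880523, 121.950733
5. 89.456017, -38.722374

Point 1:
  φ: 26 + 42/60 + 33.9/3600 = 26.7094167
  hemisphere S, so the sign is −
  λ: 47′ + 44″ = 47.73333′; 136 + 47.73333/60 = 136.7955556
  E → positive
Point 2:
  Lat: 42 + 18/60 + 22.3/3600 = 42.3061944
  N → positive
  Longitude: 179° + 16/60 + 19/3600 = 179 + 0.266667 + 0.005278 = 179.2719444
  E → positive
Point 3:
  Latitude: degrees = first 2 digits = 68, minutes = 12.481; 68 + 12.481/60 = 68.2080167
  S → negative
  Longitude: degrees = first 3 digits = 179, minutes = 2.478; 179 + 2.478/60 = 179.0413000
  hemisphere W, so the sign is −
Point 4:
  Lat: 84 + 52.8314/60 = 84.8805233
  N → positive
  Lon: 121 + 57.044/60 = 121.9507333
  E ⇒ keep positive
Point 5:
  Latitude: degrees = first 2 digits = 89, minutes = 27.361; 89 + 27.361/60 = 89.4560167
  N → positive
  λ: degrees = first 3 digits = 38, minutes = 43.34242; 38 + 43.34242/60 = 38.7223737
  W → negative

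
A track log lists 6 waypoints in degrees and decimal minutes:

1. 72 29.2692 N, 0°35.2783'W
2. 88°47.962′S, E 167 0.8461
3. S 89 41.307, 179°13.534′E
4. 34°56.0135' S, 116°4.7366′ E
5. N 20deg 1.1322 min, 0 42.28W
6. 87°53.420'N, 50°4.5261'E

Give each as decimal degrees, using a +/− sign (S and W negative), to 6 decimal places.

1. 72.487820, -0.587972
2. -88.799367, 167.014102
3. -89.688450, 179.225567
4. -34.933558, 116.078943
5. 20.018870, -0.704667
6. 87.890333, 50.075435

Point 1:
  φ: 72 + 29.2692/60 = 72.4878200
  N → positive
  Lon: 0 + 35.2783/60 = 0.5879717
  W → negative
Point 2:
  Latitude: 88 + 47.962/60 = 88.7993667
  S ⇒ negate
  Lon: 167 + 0.8461/60 = 167.0141017
  E → positive
Point 3:
  φ: 89 + 41.307/60 = 89.6884500
  S → negative
  λ: 13.534′ = 0.225567°; total 179.2255667
  E ⇒ keep positive
Point 4:
  Latitude: 56.0135′ = 0.933558°; total 34.9335583
  S ⇒ negate
  Lon: 4.7366′ = 0.078943°; total 116.0789433
  E ⇒ keep positive
Point 5:
  φ: 20 + 1.1322/60 = 20.0188700
  N ⇒ keep positive
  λ: 42.28′ = 0.704667°; total 0.7046667
  W ⇒ negate
Point 6:
  Lat: 53.42′ = 0.890333°; total 87.8903333
  N → positive
  Lon: 4.5261′ = 0.075435°; total 50.0754350
  E → positive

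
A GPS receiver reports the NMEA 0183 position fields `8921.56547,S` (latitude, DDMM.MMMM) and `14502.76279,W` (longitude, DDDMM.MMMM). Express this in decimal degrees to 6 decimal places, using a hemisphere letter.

89.359425° S, 145.046047° W

Lat: degrees = first 2 digits = 89, minutes = 21.56547; 89 + 21.56547/60 = 89.3594245
λ: split at 3 digits → 145° and 2.76279′; 145 + 2.76279/60 = 145.0460465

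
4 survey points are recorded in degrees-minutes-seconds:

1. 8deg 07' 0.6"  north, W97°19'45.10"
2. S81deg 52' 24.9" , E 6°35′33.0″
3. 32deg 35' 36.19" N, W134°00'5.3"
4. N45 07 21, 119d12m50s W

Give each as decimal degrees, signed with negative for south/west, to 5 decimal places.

1. 8.11683, -97.32919
2. -81.87358, 6.59250
3. 32.59339, -134.00147
4. 45.12250, -119.21389

Point 1:
  Latitude: 7′ + 0.6″ = 7.01000′; 8 + 7.01000/60 = 8.116833
  N → positive
  Lon: 97 + 19/60 + 45.1/3600 = 97.329194
  W → negative
Point 2:
  Lat: 81° + 52/60 + 24.9/3600 = 81 + 0.866667 + 0.006917 = 81.873583
  S ⇒ negate
  Lon: 6 + 35/60 + 33/3600 = 6.592500
  E → positive
Point 3:
  Lat: 32 + 35/60 + 36.19/3600 = 32.593386
  N → positive
  Longitude: 134° + 0/60 + 5.3/3600 = 134 + 0.000000 + 0.001472 = 134.001472
  hemisphere W, so the sign is −
Point 4:
  Lat: 45 + 7/60 + 21/3600 = 45.122500
  N ⇒ keep positive
  λ: 12′ + 50″ = 12.83333′; 119 + 12.83333/60 = 119.213889
  hemisphere W, so the sign is −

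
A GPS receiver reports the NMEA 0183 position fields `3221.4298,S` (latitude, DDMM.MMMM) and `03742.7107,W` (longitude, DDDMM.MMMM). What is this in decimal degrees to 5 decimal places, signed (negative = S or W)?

Latitude: split at 2 digits → 32° and 21.4298′; 32 + 21.4298/60 = 32.357163
hemisphere S, so the sign is −
Longitude: degrees = first 3 digits = 37, minutes = 42.7107; 37 + 42.7107/60 = 37.711845
W → negative

-32.35716, -37.71185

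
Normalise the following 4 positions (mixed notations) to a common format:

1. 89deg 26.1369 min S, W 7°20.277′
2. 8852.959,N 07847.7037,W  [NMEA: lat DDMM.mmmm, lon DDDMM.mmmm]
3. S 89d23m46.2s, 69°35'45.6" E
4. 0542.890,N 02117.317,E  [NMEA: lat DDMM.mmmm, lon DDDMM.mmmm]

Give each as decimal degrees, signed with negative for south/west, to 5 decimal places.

1. -89.43562, -7.33795
2. 88.88265, -78.79506
3. -89.39617, 69.59600
4. 5.71483, 21.28862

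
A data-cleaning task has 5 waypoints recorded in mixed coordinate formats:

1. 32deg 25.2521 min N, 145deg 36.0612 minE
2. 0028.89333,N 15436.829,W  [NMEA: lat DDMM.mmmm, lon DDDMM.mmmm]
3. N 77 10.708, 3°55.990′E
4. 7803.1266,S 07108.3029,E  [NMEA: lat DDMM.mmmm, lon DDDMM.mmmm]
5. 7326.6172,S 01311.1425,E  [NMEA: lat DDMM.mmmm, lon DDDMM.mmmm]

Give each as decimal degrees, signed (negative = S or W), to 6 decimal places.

Point 1:
  φ: 32 + 25.2521/60 = 32.4208683
  N ⇒ keep positive
  Lon: 145 + 36.0612/60 = 145.6010200
  E → positive
Point 2:
  φ: degrees = first 2 digits = 0, minutes = 28.89333; 0 + 28.89333/60 = 0.4815555
  N → positive
  λ: split at 3 digits → 154° and 36.829′; 154 + 36.829/60 = 154.6138167
  hemisphere W, so the sign is −
Point 3:
  Lat: 10.708′ = 0.178467°; total 77.1784667
  N → positive
  Longitude: 3 + 55.99/60 = 3.9331667
  E → positive
Point 4:
  Lat: split at 2 digits → 78° and 3.1266′; 78 + 3.1266/60 = 78.0521100
  S ⇒ negate
  Longitude: degrees = first 3 digits = 71, minutes = 8.3029; 71 + 8.3029/60 = 71.1383817
  E ⇒ keep positive
Point 5:
  Lat: split at 2 digits → 73° and 26.6172′; 73 + 26.6172/60 = 73.4436200
  S ⇒ negate
  Longitude: degrees = first 3 digits = 13, minutes = 11.1425; 13 + 11.1425/60 = 13.1857083
  E ⇒ keep positive

1. 32.420868, 145.601020
2. 0.481556, -154.613817
3. 77.178467, 3.933167
4. -78.052110, 71.138382
5. -73.443620, 13.185708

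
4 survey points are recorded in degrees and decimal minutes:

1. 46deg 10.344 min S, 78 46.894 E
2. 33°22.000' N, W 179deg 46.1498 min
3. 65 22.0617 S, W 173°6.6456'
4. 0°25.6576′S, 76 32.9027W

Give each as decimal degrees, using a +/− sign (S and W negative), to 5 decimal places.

1. -46.17240, 78.78157
2. 33.36667, -179.76916
3. -65.36770, -173.11076
4. -0.42763, -76.54838

Point 1:
  Lat: 10.344′ = 0.172400°; total 46.172400
  S → negative
  λ: 46.894′ = 0.781567°; total 78.781567
  E → positive
Point 2:
  φ: 33 + 22/60 = 33.366667
  N → positive
  λ: 179 + 46.1498/60 = 179.769163
  W ⇒ negate
Point 3:
  Latitude: 22.0617′ = 0.367695°; total 65.367695
  hemisphere S, so the sign is −
  λ: 6.6456′ = 0.110760°; total 173.110760
  W → negative
Point 4:
  φ: 25.6576′ = 0.427627°; total 0.427627
  S → negative
  λ: 76 + 32.9027/60 = 76.548378
  W ⇒ negate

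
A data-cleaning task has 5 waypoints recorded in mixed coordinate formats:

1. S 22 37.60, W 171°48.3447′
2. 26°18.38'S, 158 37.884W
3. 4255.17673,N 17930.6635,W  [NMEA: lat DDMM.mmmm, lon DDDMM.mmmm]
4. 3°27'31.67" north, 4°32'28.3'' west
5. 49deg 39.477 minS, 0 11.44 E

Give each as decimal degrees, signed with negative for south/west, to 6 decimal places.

1. -22.626667, -171.805745
2. -26.306333, -158.631400
3. 42.919612, -179.511058
4. 3.458797, -4.541194
5. -49.657950, 0.190667

Point 1:
  Latitude: 22 + 37.6/60 = 22.6266667
  S → negative
  λ: 171 + 48.3447/60 = 171.8057450
  hemisphere W, so the sign is −
Point 2:
  Latitude: 26 + 18.38/60 = 26.3063333
  S → negative
  Longitude: 158 + 37.884/60 = 158.6314000
  W → negative
Point 3:
  φ: degrees = first 2 digits = 42, minutes = 55.17673; 42 + 55.17673/60 = 42.9196122
  N → positive
  λ: split at 3 digits → 179° and 30.6635′; 179 + 30.6635/60 = 179.5110583
  hemisphere W, so the sign is −
Point 4:
  Latitude: 27′ + 31.67″ = 27.52783′; 3 + 27.52783/60 = 3.4587972
  N ⇒ keep positive
  λ: 4 + 32/60 + 28.3/3600 = 4.5411944
  W → negative
Point 5:
  Lat: 49 + 39.477/60 = 49.6579500
  S ⇒ negate
  Longitude: 0 + 11.44/60 = 0.1906667
  E → positive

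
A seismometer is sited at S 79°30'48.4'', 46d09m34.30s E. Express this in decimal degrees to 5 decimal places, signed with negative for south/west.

-79.51344, 46.15953

Lat: 79° + 30/60 + 48.4/3600 = 79 + 0.500000 + 0.013444 = 79.513444
S ⇒ negate
Lon: 46° + 9/60 + 34.3/3600 = 46 + 0.150000 + 0.009528 = 46.159528
E ⇒ keep positive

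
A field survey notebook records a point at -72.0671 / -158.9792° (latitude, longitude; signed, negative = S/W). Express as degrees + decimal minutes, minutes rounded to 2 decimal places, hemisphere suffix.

Latitude is negative → S; |value| = 72.067100
Latitude: minutes = (72.067100 − 72) × 60 = 4.0260
Longitude is negative → W; |value| = 158.979200
Longitude: fractional part 0.979200 → 58.7520 minutes

72° 4.03′ S, 158° 58.75′ W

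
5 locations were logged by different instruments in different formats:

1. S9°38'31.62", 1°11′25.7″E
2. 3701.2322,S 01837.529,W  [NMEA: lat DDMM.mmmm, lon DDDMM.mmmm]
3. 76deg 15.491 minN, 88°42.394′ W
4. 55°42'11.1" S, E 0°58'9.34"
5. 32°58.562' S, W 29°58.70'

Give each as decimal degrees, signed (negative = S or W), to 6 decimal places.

Point 1:
  Latitude: 38′ + 31.62″ = 38.52700′; 9 + 38.52700/60 = 9.6421167
  S ⇒ negate
  λ: 1° + 11/60 + 25.7/3600 = 1 + 0.183333 + 0.007139 = 1.1904722
  E ⇒ keep positive
Point 2:
  Lat: degrees = first 2 digits = 37, minutes = 1.2322; 37 + 1.2322/60 = 37.0205367
  S ⇒ negate
  Longitude: degrees = first 3 digits = 18, minutes = 37.529; 18 + 37.529/60 = 18.6254833
  hemisphere W, so the sign is −
Point 3:
  Latitude: 76 + 15.491/60 = 76.2581833
  N → positive
  Longitude: 42.394′ = 0.706567°; total 88.7065667
  W → negative
Point 4:
  Lat: 42′ + 11.1″ = 42.18500′; 55 + 42.18500/60 = 55.7030833
  S ⇒ negate
  λ: 0° + 58/60 + 9.34/3600 = 0 + 0.966667 + 0.002594 = 0.9692611
  E ⇒ keep positive
Point 5:
  Lat: 58.562′ = 0.976033°; total 32.9760333
  S → negative
  Longitude: 58.7′ = 0.978333°; total 29.9783333
  hemisphere W, so the sign is −

1. -9.642117, 1.190472
2. -37.020537, -18.625483
3. 76.258183, -88.706567
4. -55.703083, 0.969261
5. -32.976033, -29.978333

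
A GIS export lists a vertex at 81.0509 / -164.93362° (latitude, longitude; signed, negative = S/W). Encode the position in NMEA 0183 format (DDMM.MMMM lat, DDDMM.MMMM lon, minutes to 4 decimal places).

φ: minutes = (81.050900 − 81) × 60 = 3.054000
Longitude is negative → W; |value| = 164.933620
λ: fractional part 0.933620 → 56.017200 minutes

8103.0540,N / 16456.0172,W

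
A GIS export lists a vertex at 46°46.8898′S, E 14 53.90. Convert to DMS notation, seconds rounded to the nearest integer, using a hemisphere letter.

Latitude: 46.88980′ → 46′ and 0.88980 × 60 = 53.39″
Longitude: fractional minutes 0.90000 × 60 = 54.00″

46°46′53″ S, 14°53′54″ E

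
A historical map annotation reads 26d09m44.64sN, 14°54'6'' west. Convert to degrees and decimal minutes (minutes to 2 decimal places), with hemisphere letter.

26° 9.74′ N, 14° 54.10′ W

Latitude: 9 + 44.64/60 = 9.7440′
λ: seconds/60 = 0.10000; minutes = 54 + 0.10000 = 54.1000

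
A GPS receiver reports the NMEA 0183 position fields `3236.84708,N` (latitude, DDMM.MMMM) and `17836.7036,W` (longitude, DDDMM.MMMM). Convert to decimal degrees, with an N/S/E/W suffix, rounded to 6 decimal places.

32.614118° N, 178.611727° W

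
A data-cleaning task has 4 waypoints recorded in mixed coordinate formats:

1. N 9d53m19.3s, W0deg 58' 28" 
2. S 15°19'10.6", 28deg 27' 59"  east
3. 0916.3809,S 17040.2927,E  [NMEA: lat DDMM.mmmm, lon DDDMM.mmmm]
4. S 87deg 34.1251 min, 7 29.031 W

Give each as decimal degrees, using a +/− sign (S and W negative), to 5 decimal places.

Point 1:
  Lat: 9° + 53/60 + 19.3/3600 = 9 + 0.883333 + 0.005361 = 9.888694
  N → positive
  λ: 0 + 58/60 + 28/3600 = 0.974444
  W → negative
Point 2:
  φ: 15° + 19/60 + 10.6/3600 = 15 + 0.316667 + 0.002944 = 15.319611
  S → negative
  λ: 28 + 27/60 + 59/3600 = 28.466389
  E → positive
Point 3:
  Lat: degrees = first 2 digits = 9, minutes = 16.3809; 9 + 16.3809/60 = 9.273015
  hemisphere S, so the sign is −
  Lon: split at 3 digits → 170° and 40.2927′; 170 + 40.2927/60 = 170.671545
  E → positive
Point 4:
  φ: 34.1251′ = 0.568752°; total 87.568752
  S → negative
  Longitude: 7 + 29.031/60 = 7.483850
  hemisphere W, so the sign is −

1. 9.88869, -0.97444
2. -15.31961, 28.46639
3. -9.27302, 170.67155
4. -87.56875, -7.48385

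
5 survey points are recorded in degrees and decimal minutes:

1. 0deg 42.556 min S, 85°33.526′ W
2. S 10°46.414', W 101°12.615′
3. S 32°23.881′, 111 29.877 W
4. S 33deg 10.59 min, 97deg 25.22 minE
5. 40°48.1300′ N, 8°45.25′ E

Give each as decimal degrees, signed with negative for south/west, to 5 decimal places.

Point 1:
  Lat: 42.556′ = 0.709267°; total 0.709267
  S → negative
  Lon: 33.526′ = 0.558767°; total 85.558767
  W → negative
Point 2:
  φ: 46.414′ = 0.773567°; total 10.773567
  S → negative
  Longitude: 12.615′ = 0.210250°; total 101.210250
  W ⇒ negate
Point 3:
  φ: 23.881′ = 0.398017°; total 32.398017
  S → negative
  Lon: 29.877′ = 0.497950°; total 111.497950
  hemisphere W, so the sign is −
Point 4:
  φ: 33 + 10.59/60 = 33.176500
  S ⇒ negate
  λ: 97 + 25.22/60 = 97.420333
  E ⇒ keep positive
Point 5:
  Lat: 40 + 48.13/60 = 40.802167
  N ⇒ keep positive
  Lon: 45.25′ = 0.754167°; total 8.754167
  E → positive

1. -0.70927, -85.55877
2. -10.77357, -101.21025
3. -32.39802, -111.49795
4. -33.17650, 97.42033
5. 40.80217, 8.75417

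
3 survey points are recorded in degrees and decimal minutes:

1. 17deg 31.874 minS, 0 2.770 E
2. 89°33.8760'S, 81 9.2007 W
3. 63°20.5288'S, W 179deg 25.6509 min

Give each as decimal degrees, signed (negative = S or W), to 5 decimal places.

1. -17.53123, 0.04617
2. -89.56460, -81.15335
3. -63.34215, -179.42752

Point 1:
  Lat: 17 + 31.874/60 = 17.531233
  S ⇒ negate
  Longitude: 0 + 2.77/60 = 0.046167
  E → positive
Point 2:
  Lat: 33.876′ = 0.564600°; total 89.564600
  S ⇒ negate
  λ: 81 + 9.2007/60 = 81.153345
  W ⇒ negate
Point 3:
  φ: 20.5288′ = 0.342147°; total 63.342147
  hemisphere S, so the sign is −
  Longitude: 179 + 25.6509/60 = 179.427515
  W → negative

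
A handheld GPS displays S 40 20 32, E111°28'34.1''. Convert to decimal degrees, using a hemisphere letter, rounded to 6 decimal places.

40.342222° S, 111.476139° E

Latitude: 40° + 20/60 + 32/3600 = 40 + 0.333333 + 0.008889 = 40.3422222
λ: 111° + 28/60 + 34.1/3600 = 111 + 0.466667 + 0.009472 = 111.4761389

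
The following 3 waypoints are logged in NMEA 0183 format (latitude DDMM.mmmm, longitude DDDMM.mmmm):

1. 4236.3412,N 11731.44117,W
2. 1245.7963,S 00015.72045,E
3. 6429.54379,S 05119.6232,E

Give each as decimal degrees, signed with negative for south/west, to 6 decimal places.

1. 42.605687, -117.524020
2. -12.763272, 0.262008
3. -64.492397, 51.327053

Point 1:
  Latitude: split at 2 digits → 42° and 36.3412′; 42 + 36.3412/60 = 42.6056867
  N ⇒ keep positive
  λ: degrees = first 3 digits = 117, minutes = 31.44117; 117 + 31.44117/60 = 117.5240195
  W ⇒ negate
Point 2:
  φ: degrees = first 2 digits = 12, minutes = 45.7963; 12 + 45.7963/60 = 12.7632717
  S ⇒ negate
  Longitude: degrees = first 3 digits = 0, minutes = 15.72045; 0 + 15.72045/60 = 0.2620075
  E → positive
Point 3:
  φ: degrees = first 2 digits = 64, minutes = 29.54379; 64 + 29.54379/60 = 64.4923965
  S ⇒ negate
  Lon: degrees = first 3 digits = 51, minutes = 19.6232; 51 + 19.6232/60 = 51.3270533
  E → positive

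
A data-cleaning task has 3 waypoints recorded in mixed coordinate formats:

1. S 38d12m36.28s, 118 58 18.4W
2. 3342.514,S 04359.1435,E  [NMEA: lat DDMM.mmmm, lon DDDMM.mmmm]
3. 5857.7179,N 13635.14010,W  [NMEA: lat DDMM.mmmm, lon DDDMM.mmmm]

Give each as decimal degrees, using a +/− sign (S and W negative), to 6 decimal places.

1. -38.210078, -118.971778
2. -33.708567, 43.985725
3. 58.961965, -136.585668

Point 1:
  Latitude: 38° + 12/60 + 36.28/3600 = 38 + 0.200000 + 0.010078 = 38.2100778
  hemisphere S, so the sign is −
  Lon: 58′ + 18.4″ = 58.30667′; 118 + 58.30667/60 = 118.9717778
  W ⇒ negate
Point 2:
  φ: split at 2 digits → 33° and 42.514′; 33 + 42.514/60 = 33.7085667
  S → negative
  λ: degrees = first 3 digits = 43, minutes = 59.1435; 43 + 59.1435/60 = 43.9857250
  E → positive
Point 3:
  Lat: split at 2 digits → 58° and 57.7179′; 58 + 57.7179/60 = 58.9619650
  N → positive
  λ: split at 3 digits → 136° and 35.1401′; 136 + 35.1401/60 = 136.5856683
  hemisphere W, so the sign is −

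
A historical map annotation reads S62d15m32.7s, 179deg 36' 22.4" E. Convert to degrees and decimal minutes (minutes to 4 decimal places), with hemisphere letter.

62° 15.5450′ S, 179° 36.3733′ E

φ: 15 + 32.7/60 = 15.545000′
Longitude: 36 + 22.4/60 = 36.373333′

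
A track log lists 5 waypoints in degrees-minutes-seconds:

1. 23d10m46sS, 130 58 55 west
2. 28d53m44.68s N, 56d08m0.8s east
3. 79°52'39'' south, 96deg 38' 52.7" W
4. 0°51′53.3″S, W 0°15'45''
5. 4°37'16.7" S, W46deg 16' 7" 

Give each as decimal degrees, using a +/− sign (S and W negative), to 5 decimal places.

1. -23.17944, -130.98194
2. 28.89574, 56.13356
3. -79.87750, -96.64797
4. -0.86481, -0.26250
5. -4.62131, -46.26861

Point 1:
  φ: 23 + 10/60 + 46/3600 = 23.179444
  S → negative
  Longitude: 130 + 58/60 + 55/3600 = 130.981944
  hemisphere W, so the sign is −
Point 2:
  Latitude: 28° + 53/60 + 44.68/3600 = 28 + 0.883333 + 0.012411 = 28.895744
  N → positive
  Lon: 56 + 8/60 + 0.8/3600 = 56.133556
  E → positive
Point 3:
  Lat: 79 + 52/60 + 39/3600 = 79.877500
  hemisphere S, so the sign is −
  λ: 96 + 38/60 + 52.7/3600 = 96.647972
  W → negative
Point 4:
  Latitude: 0 + 51/60 + 53.3/3600 = 0.864806
  S → negative
  Lon: 15′ + 45″ = 15.75000′; 0 + 15.75000/60 = 0.262500
  W → negative
Point 5:
  Latitude: 37′ + 16.7″ = 37.27833′; 4 + 37.27833/60 = 4.621306
  hemisphere S, so the sign is −
  λ: 46 + 16/60 + 7/3600 = 46.268611
  hemisphere W, so the sign is −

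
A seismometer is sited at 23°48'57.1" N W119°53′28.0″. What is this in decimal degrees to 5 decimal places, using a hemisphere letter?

φ: 48′ + 57.1″ = 48.95167′; 23 + 48.95167/60 = 23.815861
Lon: 119 + 53/60 + 28/3600 = 119.891111

23.81586° N, 119.89111° W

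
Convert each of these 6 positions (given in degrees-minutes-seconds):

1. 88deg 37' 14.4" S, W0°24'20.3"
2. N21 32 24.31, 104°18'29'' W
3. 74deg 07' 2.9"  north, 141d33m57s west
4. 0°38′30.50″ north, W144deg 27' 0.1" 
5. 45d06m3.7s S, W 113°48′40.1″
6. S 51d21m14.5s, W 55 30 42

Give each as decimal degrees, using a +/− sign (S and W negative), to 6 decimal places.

Point 1:
  φ: 88 + 37/60 + 14.4/3600 = 88.6206667
  hemisphere S, so the sign is −
  Lon: 0 + 24/60 + 20.3/3600 = 0.4056389
  W ⇒ negate
Point 2:
  φ: 32′ + 24.31″ = 32.40517′; 21 + 32.40517/60 = 21.5400861
  N → positive
  Lon: 18′ + 29″ = 18.48333′; 104 + 18.48333/60 = 104.3080556
  W ⇒ negate
Point 3:
  Latitude: 7′ + 2.9″ = 7.04833′; 74 + 7.04833/60 = 74.1174722
  N → positive
  Longitude: 33′ + 57″ = 33.95000′; 141 + 33.95000/60 = 141.5658333
  W ⇒ negate
Point 4:
  Lat: 0° + 38/60 + 30.5/3600 = 0 + 0.633333 + 0.008472 = 0.6418056
  N ⇒ keep positive
  λ: 27′ + 0.1″ = 27.00167′; 144 + 27.00167/60 = 144.4500278
  hemisphere W, so the sign is −
Point 5:
  Lat: 45° + 6/60 + 3.7/3600 = 45 + 0.100000 + 0.001028 = 45.1010278
  S → negative
  λ: 113° + 48/60 + 40.1/3600 = 113 + 0.800000 + 0.011139 = 113.8111389
  W → negative
Point 6:
  φ: 51 + 21/60 + 14.5/3600 = 51.3540278
  S → negative
  Longitude: 55° + 30/60 + 42/3600 = 55 + 0.500000 + 0.011667 = 55.5116667
  W ⇒ negate

1. -88.620667, -0.405639
2. 21.540086, -104.308056
3. 74.117472, -141.565833
4. 0.641806, -144.450028
5. -45.101028, -113.811139
6. -51.354028, -55.511667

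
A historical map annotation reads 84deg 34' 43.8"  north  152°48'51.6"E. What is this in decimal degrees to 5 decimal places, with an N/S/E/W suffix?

84.57883° N, 152.81433° E

φ: 84° + 34/60 + 43.8/3600 = 84 + 0.566667 + 0.012167 = 84.578833
Longitude: 152° + 48/60 + 51.6/3600 = 152 + 0.800000 + 0.014333 = 152.814333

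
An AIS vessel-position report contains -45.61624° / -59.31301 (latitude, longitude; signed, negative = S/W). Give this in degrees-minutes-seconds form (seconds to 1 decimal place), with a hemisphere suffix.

Latitude is negative → S; |value| = 45.616240
Latitude: whole degrees 45; 36.97440′ → 36′ and 58.464″
Longitude is negative → W; |value| = 59.313010
Longitude: 0.313010 × 60 = 18.78060′ → 18′, remainder × 60 = 46.836″

45°36′58.5″ S, 59°18′46.8″ W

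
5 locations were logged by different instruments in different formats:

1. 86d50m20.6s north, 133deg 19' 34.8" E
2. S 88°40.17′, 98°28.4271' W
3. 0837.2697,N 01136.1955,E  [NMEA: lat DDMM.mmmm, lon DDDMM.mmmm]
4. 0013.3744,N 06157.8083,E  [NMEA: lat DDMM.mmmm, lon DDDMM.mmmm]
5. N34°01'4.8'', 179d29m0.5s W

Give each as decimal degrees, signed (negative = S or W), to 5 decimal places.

1. 86.83906, 133.32633
2. -88.66950, -98.47379
3. 8.62116, 11.60326
4. 0.22291, 61.96347
5. 34.01800, -179.48347

Point 1:
  φ: 50′ + 20.6″ = 50.34333′; 86 + 50.34333/60 = 86.839056
  N ⇒ keep positive
  Lon: 133° + 19/60 + 34.8/3600 = 133 + 0.316667 + 0.009667 = 133.326333
  E → positive
Point 2:
  Latitude: 40.17′ = 0.669500°; total 88.669500
  S → negative
  Longitude: 98 + 28.4271/60 = 98.473785
  W → negative
Point 3:
  Lat: split at 2 digits → 08° and 37.2697′; 8 + 37.2697/60 = 8.621162
  N → positive
  Lon: degrees = first 3 digits = 11, minutes = 36.1955; 11 + 36.1955/60 = 11.603258
  E → positive
Point 4:
  Latitude: split at 2 digits → 00° and 13.3744′; 0 + 13.3744/60 = 0.222907
  N → positive
  λ: split at 3 digits → 061° and 57.8083′; 61 + 57.8083/60 = 61.963472
  E → positive
Point 5:
  Lat: 1′ + 4.8″ = 1.08000′; 34 + 1.08000/60 = 34.018000
  N → positive
  λ: 179 + 29/60 + 0.5/3600 = 179.483472
  W → negative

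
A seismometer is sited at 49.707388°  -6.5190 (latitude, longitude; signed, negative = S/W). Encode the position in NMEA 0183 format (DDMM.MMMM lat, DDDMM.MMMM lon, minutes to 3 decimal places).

Latitude: 49° + 0.707388 × 60 = 49° 42.44328′
Longitude is negative → W; |value| = 6.519000
Longitude: fractional part 0.519000 → 31.14000 minutes

4942.443,N / 00631.140,W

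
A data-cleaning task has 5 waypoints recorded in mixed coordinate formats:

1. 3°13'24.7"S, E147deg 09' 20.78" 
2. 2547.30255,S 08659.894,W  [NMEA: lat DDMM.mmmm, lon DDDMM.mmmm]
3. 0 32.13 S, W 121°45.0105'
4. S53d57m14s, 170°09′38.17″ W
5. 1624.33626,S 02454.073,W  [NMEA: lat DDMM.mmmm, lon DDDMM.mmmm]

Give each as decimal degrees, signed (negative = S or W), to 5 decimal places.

1. -3.22353, 147.15577
2. -25.78838, -86.99823
3. -0.53550, -121.75018
4. -53.95389, -170.16060
5. -16.40560, -24.90122

Point 1:
  Latitude: 3 + 13/60 + 24.7/3600 = 3.223528
  S ⇒ negate
  λ: 147 + 9/60 + 20.78/3600 = 147.155772
  E → positive
Point 2:
  Latitude: degrees = first 2 digits = 25, minutes = 47.30255; 25 + 47.30255/60 = 25.788376
  S ⇒ negate
  Lon: split at 3 digits → 086° and 59.894′; 86 + 59.894/60 = 86.998233
  hemisphere W, so the sign is −
Point 3:
  Lat: 32.13′ = 0.535500°; total 0.535500
  S → negative
  Longitude: 45.0105′ = 0.750175°; total 121.750175
  W → negative
Point 4:
  Lat: 57′ + 14″ = 57.23333′; 53 + 57.23333/60 = 53.953889
  S → negative
  Lon: 9′ + 38.17″ = 9.63617′; 170 + 9.63617/60 = 170.160603
  W → negative
Point 5:
  φ: split at 2 digits → 16° and 24.33626′; 16 + 24.33626/60 = 16.405604
  S → negative
  Longitude: split at 3 digits → 024° and 54.073′; 24 + 54.073/60 = 24.901217
  W ⇒ negate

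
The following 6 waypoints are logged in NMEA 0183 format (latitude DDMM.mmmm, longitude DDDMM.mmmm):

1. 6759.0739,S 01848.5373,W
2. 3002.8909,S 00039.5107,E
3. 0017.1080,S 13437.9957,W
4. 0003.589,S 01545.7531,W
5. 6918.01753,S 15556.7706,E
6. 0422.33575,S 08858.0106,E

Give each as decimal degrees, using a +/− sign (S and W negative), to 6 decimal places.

1. -67.984565, -18.808955
2. -30.048182, 0.658512
3. -0.285133, -134.633262
4. -0.059817, -15.762552
5. -69.300292, 155.946177
6. -4.372263, 88.966843

Point 1:
  Latitude: degrees = first 2 digits = 67, minutes = 59.0739; 67 + 59.0739/60 = 67.9845650
  hemisphere S, so the sign is −
  Lon: split at 3 digits → 018° and 48.5373′; 18 + 48.5373/60 = 18.8089550
  W → negative
Point 2:
  Lat: degrees = first 2 digits = 30, minutes = 2.8909; 30 + 2.8909/60 = 30.0481817
  S ⇒ negate
  Lon: split at 3 digits → 000° and 39.5107′; 0 + 39.5107/60 = 0.6585117
  E → positive
Point 3:
  φ: split at 2 digits → 00° and 17.108′; 0 + 17.108/60 = 0.2851333
  S → negative
  λ: split at 3 digits → 134° and 37.9957′; 134 + 37.9957/60 = 134.6332617
  W → negative
Point 4:
  φ: degrees = first 2 digits = 0, minutes = 3.589; 0 + 3.589/60 = 0.0598167
  S → negative
  Longitude: degrees = first 3 digits = 15, minutes = 45.7531; 15 + 45.7531/60 = 15.7625517
  W ⇒ negate
Point 5:
  Lat: split at 2 digits → 69° and 18.01753′; 69 + 18.01753/60 = 69.3002922
  S ⇒ negate
  λ: degrees = first 3 digits = 155, minutes = 56.7706; 155 + 56.7706/60 = 155.9461767
  E → positive
Point 6:
  Lat: split at 2 digits → 04° and 22.33575′; 4 + 22.33575/60 = 4.3722625
  S → negative
  Longitude: degrees = first 3 digits = 88, minutes = 58.0106; 88 + 58.0106/60 = 88.9668433
  E ⇒ keep positive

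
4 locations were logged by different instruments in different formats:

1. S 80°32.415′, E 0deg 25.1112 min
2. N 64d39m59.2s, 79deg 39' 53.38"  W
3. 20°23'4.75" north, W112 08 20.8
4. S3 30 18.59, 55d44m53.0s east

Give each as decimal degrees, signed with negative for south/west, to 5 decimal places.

1. -80.54025, 0.41852
2. 64.66644, -79.66483
3. 20.38465, -112.13911
4. -3.50516, 55.74806

Point 1:
  Lat: 80 + 32.415/60 = 80.540250
  S → negative
  Longitude: 25.1112′ = 0.418520°; total 0.418520
  E → positive
Point 2:
  Latitude: 39′ + 59.2″ = 39.98667′; 64 + 39.98667/60 = 64.666444
  N ⇒ keep positive
  Longitude: 79 + 39/60 + 53.38/3600 = 79.664828
  W ⇒ negate
Point 3:
  Lat: 20 + 23/60 + 4.75/3600 = 20.384653
  N ⇒ keep positive
  λ: 112° + 8/60 + 20.8/3600 = 112 + 0.133333 + 0.005778 = 112.139111
  W ⇒ negate
Point 4:
  φ: 30′ + 18.59″ = 30.30983′; 3 + 30.30983/60 = 3.505164
  S → negative
  Lon: 44′ + 53″ = 44.88333′; 55 + 44.88333/60 = 55.748056
  E ⇒ keep positive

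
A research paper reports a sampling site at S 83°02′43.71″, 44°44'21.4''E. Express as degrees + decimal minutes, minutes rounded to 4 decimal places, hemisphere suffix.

83° 2.7285′ S, 44° 44.3567′ E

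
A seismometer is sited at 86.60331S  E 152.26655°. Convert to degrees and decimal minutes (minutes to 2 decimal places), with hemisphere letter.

86° 36.20′ S, 152° 15.99′ E

Lat: fractional part 0.603310 → 36.1986 minutes
λ: 152° + 0.266550 × 60 = 152° 15.9930′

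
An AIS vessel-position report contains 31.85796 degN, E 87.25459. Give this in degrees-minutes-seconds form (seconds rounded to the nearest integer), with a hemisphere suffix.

31°51′29″ N, 87°15′17″ E

Latitude: whole degrees 31; 51.47760′ → 51′ and 28.66″
Longitude: whole degrees 87; 15.27540′ → 15′ and 16.52″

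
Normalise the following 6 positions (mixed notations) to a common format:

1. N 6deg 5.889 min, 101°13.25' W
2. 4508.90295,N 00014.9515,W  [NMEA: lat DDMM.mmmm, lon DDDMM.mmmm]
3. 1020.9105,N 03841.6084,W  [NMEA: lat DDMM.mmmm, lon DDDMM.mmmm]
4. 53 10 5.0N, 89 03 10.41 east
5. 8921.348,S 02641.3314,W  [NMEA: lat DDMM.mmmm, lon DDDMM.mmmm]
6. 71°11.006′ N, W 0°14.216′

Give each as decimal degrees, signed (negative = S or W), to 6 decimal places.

1. 6.098150, -101.220833
2. 45.148383, -0.249192
3. 10.348508, -38.693473
4. 53.168056, 89.052892
5. -89.355800, -26.688857
6. 71.183433, -0.236933

Point 1:
  φ: 6 + 5.889/60 = 6.0981500
  N → positive
  Lon: 13.25′ = 0.220833°; total 101.2208333
  hemisphere W, so the sign is −
Point 2:
  Latitude: degrees = first 2 digits = 45, minutes = 8.90295; 45 + 8.90295/60 = 45.1483825
  N ⇒ keep positive
  Longitude: split at 3 digits → 000° and 14.9515′; 0 + 14.9515/60 = 0.2491917
  W → negative
Point 3:
  Latitude: split at 2 digits → 10° and 20.9105′; 10 + 20.9105/60 = 10.3485083
  N → positive
  λ: split at 3 digits → 038° and 41.6084′; 38 + 41.6084/60 = 38.6934733
  W → negative
Point 4:
  Latitude: 10′ + 5″ = 10.08333′; 53 + 10.08333/60 = 53.1680556
  N → positive
  Lon: 89° + 3/60 + 10.41/3600 = 89 + 0.050000 + 0.002892 = 89.0528917
  E → positive
Point 5:
  Lat: split at 2 digits → 89° and 21.348′; 89 + 21.348/60 = 89.3558000
  S ⇒ negate
  λ: split at 3 digits → 026° and 41.3314′; 26 + 41.3314/60 = 26.6888567
  hemisphere W, so the sign is −
Point 6:
  φ: 11.006′ = 0.183433°; total 71.1834333
  N → positive
  Longitude: 0 + 14.216/60 = 0.2369333
  W ⇒ negate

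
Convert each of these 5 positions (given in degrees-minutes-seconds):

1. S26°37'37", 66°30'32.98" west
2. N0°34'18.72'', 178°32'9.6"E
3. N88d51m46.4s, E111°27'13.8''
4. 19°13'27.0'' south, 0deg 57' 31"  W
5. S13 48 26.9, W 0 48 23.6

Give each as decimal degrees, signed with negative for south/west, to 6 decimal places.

1. -26.626944, -66.509161
2. 0.571867, 178.536000
3. 88.862889, 111.453833
4. -19.224167, -0.958611
5. -13.807472, -0.806556

Point 1:
  Latitude: 26 + 37/60 + 37/3600 = 26.6269444
  S → negative
  Lon: 66 + 30/60 + 32.98/3600 = 66.5091611
  W ⇒ negate
Point 2:
  φ: 0 + 34/60 + 18.72/3600 = 0.5718667
  N ⇒ keep positive
  λ: 178 + 32/60 + 9.6/3600 = 178.5360000
  E ⇒ keep positive
Point 3:
  Lat: 51′ + 46.4″ = 51.77333′; 88 + 51.77333/60 = 88.8628889
  N ⇒ keep positive
  Longitude: 111° + 27/60 + 13.8/3600 = 111 + 0.450000 + 0.003833 = 111.4538333
  E → positive
Point 4:
  Lat: 19° + 13/60 + 27/3600 = 19 + 0.216667 + 0.007500 = 19.2241667
  S → negative
  Longitude: 0° + 57/60 + 31/3600 = 0 + 0.950000 + 0.008611 = 0.9586111
  W → negative
Point 5:
  Lat: 13 + 48/60 + 26.9/3600 = 13.8074722
  S ⇒ negate
  λ: 0° + 48/60 + 23.6/3600 = 0 + 0.800000 + 0.006556 = 0.8065556
  W → negative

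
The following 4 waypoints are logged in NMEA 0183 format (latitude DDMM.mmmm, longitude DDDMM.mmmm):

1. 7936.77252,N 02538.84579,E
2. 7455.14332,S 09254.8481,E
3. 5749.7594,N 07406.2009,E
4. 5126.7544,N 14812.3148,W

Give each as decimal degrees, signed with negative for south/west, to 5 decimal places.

1. 79.61288, 25.64743
2. -74.91906, 92.91414
3. 57.82932, 74.10335
4. 51.44591, -148.20525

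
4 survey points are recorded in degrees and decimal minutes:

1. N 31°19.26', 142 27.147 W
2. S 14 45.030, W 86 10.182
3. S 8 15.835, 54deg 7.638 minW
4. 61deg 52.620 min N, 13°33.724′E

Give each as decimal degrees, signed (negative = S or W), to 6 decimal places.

Point 1:
  Latitude: 31 + 19.26/60 = 31.3210000
  N → positive
  Longitude: 142 + 27.147/60 = 142.4524500
  W ⇒ negate
Point 2:
  Latitude: 45.03′ = 0.750500°; total 14.7505000
  hemisphere S, so the sign is −
  Lon: 86 + 10.182/60 = 86.1697000
  hemisphere W, so the sign is −
Point 3:
  Latitude: 15.835′ = 0.263917°; total 8.2639167
  S → negative
  λ: 54 + 7.638/60 = 54.1273000
  W → negative
Point 4:
  Lat: 52.62′ = 0.877000°; total 61.8770000
  N ⇒ keep positive
  Lon: 13 + 33.724/60 = 13.5620667
  E → positive

1. 31.321000, -142.452450
2. -14.750500, -86.169700
3. -8.263917, -54.127300
4. 61.877000, 13.562067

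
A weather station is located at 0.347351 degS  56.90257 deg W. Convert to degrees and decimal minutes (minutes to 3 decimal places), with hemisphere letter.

φ: fractional part 0.347351 → 20.84106 minutes
Longitude: fractional part 0.902570 → 54.15420 minutes

0° 20.841′ S, 56° 54.154′ W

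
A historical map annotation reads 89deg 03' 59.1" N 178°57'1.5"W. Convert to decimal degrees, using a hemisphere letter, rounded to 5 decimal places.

Latitude: 3′ + 59.1″ = 3.98500′; 89 + 3.98500/60 = 89.066417
Lon: 57′ + 1.5″ = 57.02500′; 178 + 57.02500/60 = 178.950417

89.06642° N, 178.95042° W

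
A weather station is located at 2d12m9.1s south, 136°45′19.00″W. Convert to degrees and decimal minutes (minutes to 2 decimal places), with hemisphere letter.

Lat: 12 + 9.1/60 = 12.1517′
λ: seconds/60 = 0.31667; minutes = 45 + 0.31667 = 45.3167

2° 12.15′ S, 136° 45.32′ W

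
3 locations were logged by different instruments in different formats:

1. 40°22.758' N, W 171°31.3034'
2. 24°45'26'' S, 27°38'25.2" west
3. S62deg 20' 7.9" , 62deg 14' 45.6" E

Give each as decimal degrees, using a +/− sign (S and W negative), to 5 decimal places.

1. 40.37930, -171.52172
2. -24.75722, -27.64033
3. -62.33553, 62.24600

Point 1:
  Latitude: 22.758′ = 0.379300°; total 40.379300
  N ⇒ keep positive
  Lon: 31.3034′ = 0.521723°; total 171.521723
  W ⇒ negate
Point 2:
  φ: 24 + 45/60 + 26/3600 = 24.757222
  S → negative
  Longitude: 27° + 38/60 + 25.2/3600 = 27 + 0.633333 + 0.007000 = 27.640333
  W → negative
Point 3:
  φ: 62° + 20/60 + 7.9/3600 = 62 + 0.333333 + 0.002194 = 62.335528
  hemisphere S, so the sign is −
  λ: 62° + 14/60 + 45.6/3600 = 62 + 0.233333 + 0.012667 = 62.246000
  E ⇒ keep positive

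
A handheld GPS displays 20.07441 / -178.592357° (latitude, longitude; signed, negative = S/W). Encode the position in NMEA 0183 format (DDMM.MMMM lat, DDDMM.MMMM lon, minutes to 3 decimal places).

2004.465,N / 17835.541,W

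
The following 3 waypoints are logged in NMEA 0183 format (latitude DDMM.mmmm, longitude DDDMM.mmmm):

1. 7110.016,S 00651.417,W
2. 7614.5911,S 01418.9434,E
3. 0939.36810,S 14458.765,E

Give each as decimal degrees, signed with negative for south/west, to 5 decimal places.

1. -71.16693, -6.85695
2. -76.24319, 14.31572
3. -9.65614, 144.97942

Point 1:
  Lat: degrees = first 2 digits = 71, minutes = 10.016; 71 + 10.016/60 = 71.166933
  hemisphere S, so the sign is −
  Lon: degrees = first 3 digits = 6, minutes = 51.417; 6 + 51.417/60 = 6.856950
  W → negative
Point 2:
  Latitude: degrees = first 2 digits = 76, minutes = 14.5911; 76 + 14.5911/60 = 76.243185
  hemisphere S, so the sign is −
  λ: split at 3 digits → 014° and 18.9434′; 14 + 18.9434/60 = 14.315723
  E → positive
Point 3:
  Latitude: degrees = first 2 digits = 9, minutes = 39.3681; 9 + 39.3681/60 = 9.656135
  S ⇒ negate
  Longitude: split at 3 digits → 144° and 58.765′; 144 + 58.765/60 = 144.979417
  E ⇒ keep positive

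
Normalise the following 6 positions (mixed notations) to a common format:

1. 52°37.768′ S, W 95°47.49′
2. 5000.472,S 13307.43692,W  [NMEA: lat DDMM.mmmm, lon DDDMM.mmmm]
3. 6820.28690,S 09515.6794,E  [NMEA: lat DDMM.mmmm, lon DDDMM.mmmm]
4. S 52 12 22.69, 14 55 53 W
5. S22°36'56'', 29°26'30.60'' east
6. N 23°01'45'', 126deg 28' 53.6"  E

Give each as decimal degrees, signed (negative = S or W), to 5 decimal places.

Point 1:
  Lat: 37.768′ = 0.629467°; total 52.629467
  hemisphere S, so the sign is −
  Lon: 95 + 47.49/60 = 95.791500
  hemisphere W, so the sign is −
Point 2:
  Latitude: degrees = first 2 digits = 50, minutes = 0.472; 50 + 0.472/60 = 50.007867
  S → negative
  Longitude: split at 3 digits → 133° and 7.43692′; 133 + 7.43692/60 = 133.123949
  hemisphere W, so the sign is −
Point 3:
  φ: split at 2 digits → 68° and 20.2869′; 68 + 20.2869/60 = 68.338115
  S → negative
  Longitude: degrees = first 3 digits = 95, minutes = 15.6794; 95 + 15.6794/60 = 95.261323
  E → positive
Point 4:
  φ: 52 + 12/60 + 22.69/3600 = 52.206303
  S → negative
  Lon: 14 + 55/60 + 53/3600 = 14.931389
  hemisphere W, so the sign is −
Point 5:
  Latitude: 22 + 36/60 + 56/3600 = 22.615556
  S → negative
  Longitude: 26′ + 30.6″ = 26.51000′; 29 + 26.51000/60 = 29.441833
  E → positive
Point 6:
  Lat: 1′ + 45″ = 1.75000′; 23 + 1.75000/60 = 23.029167
  N ⇒ keep positive
  λ: 126° + 28/60 + 53.6/3600 = 126 + 0.466667 + 0.014889 = 126.481556
  E → positive

1. -52.62947, -95.79150
2. -50.00787, -133.12395
3. -68.33812, 95.26132
4. -52.20630, -14.93139
5. -22.61556, 29.44183
6. 23.02917, 126.48156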